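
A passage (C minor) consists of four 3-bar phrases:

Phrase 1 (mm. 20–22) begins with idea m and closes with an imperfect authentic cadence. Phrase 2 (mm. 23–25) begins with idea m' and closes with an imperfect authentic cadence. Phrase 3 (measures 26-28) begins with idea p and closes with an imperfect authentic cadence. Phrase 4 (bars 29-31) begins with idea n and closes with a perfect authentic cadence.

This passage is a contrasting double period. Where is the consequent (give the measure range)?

In a double period the four phrases pair into a large antecedent (phrases 1–2, ending imperfect authentic cadence) and a large consequent (phrases 3–4, ending perfect authentic cadence). The consequent spans measures 26–31.

measures 26–31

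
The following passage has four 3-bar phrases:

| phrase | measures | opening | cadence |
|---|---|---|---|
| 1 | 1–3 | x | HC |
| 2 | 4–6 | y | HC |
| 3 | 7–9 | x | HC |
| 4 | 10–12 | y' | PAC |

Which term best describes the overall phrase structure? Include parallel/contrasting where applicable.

parallel double period

Four phrases in two halves: the first half (mm. 1–6) ends with a half cadence, the second (mm. 7-12) with a perfect authentic cadence — a large antecedent–consequent pair, i.e. a double period.
Phrase 3 begins with the same material as phrase 1, making it parallel.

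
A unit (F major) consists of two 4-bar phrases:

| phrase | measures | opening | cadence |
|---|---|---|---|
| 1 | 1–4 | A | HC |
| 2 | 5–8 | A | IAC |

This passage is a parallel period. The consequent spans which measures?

measures 5–8

The antecedent is the phrase ending with the weaker cadence (half cadence, phrase 1) and the consequent the one ending more conclusively (imperfect authentic cadence, phrase 2); the consequent is bars 5–8.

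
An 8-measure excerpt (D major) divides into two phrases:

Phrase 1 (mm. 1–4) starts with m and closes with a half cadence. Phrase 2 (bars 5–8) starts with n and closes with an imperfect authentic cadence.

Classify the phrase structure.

contrasting period

Phrase 1 ends with a half cadence (weaker) and phrase 2 with an imperfect authentic cadence (stronger): antecedent + consequent = a period.
The two phrases open with different material (m / n), so the period is contrasting.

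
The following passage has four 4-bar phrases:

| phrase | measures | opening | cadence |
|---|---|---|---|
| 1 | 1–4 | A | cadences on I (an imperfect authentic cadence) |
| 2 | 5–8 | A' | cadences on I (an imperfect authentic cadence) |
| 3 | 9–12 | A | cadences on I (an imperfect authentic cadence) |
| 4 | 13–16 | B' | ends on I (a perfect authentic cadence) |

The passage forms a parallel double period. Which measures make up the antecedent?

In a double period the four phrases pair into a large antecedent (phrases 1–2, ending imperfect authentic cadence) and a large consequent (phrases 3–4, ending perfect authentic cadence). The antecedent spans mm. 1-8.

measures 1–8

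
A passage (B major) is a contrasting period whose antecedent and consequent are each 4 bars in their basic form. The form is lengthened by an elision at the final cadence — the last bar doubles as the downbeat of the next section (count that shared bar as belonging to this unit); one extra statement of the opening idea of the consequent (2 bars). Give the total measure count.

10 measures

Basic contrasting period: 4 + 4 = 8 bars.
8 (basic form) + 2 (extra statement) = 10.
The elision shares a bar with the next section but does not change this unit's count.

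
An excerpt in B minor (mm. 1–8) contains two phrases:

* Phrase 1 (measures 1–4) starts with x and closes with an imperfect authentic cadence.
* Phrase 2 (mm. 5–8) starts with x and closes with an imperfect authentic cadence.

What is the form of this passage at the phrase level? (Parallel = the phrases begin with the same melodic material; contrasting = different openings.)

Both phrases have the same opening (x) and the same cadence (imperfect authentic cadence): the second is a restatement, not a consequent, so this is a repeated phrase rather than a period.

repeated phrase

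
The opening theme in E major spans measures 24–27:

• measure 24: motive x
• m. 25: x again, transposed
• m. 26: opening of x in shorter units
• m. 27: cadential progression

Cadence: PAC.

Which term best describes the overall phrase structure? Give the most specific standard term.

Basic idea (m. 24) + its repetition (measure 25) form the presentation; fragmentation and cadence (mm. 26-27) form the continuation — the 4-bar whole is a sentence.

sentence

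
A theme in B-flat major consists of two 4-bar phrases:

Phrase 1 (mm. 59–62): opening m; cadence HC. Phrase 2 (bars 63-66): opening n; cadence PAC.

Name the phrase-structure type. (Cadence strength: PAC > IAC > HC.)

Phrase 1 ends with a half cadence (weaker) and phrase 2 with a perfect authentic cadence (stronger): antecedent + consequent = a period.
The two phrases open with different material (m / n), so the period is contrasting.

contrasting period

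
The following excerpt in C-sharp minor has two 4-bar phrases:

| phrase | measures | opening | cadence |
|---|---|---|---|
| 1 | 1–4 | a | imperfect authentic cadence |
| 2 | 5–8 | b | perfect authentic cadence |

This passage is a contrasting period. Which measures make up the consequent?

The antecedent is the phrase ending with the weaker cadence (imperfect authentic cadence, phrase 1) and the consequent the one ending more conclusively (perfect authentic cadence, phrase 2); the consequent is measures 5–8.

measures 5–8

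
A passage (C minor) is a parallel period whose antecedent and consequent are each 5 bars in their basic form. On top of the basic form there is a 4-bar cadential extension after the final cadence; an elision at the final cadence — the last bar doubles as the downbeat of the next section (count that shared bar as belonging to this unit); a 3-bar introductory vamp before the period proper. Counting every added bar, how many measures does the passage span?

Basic parallel period: 5 + 5 = 10 bars.
10 (basic form) + 4 (cadential extension) + 3 (introduction) = 17.
The elision shares a bar with the next section but does not change this unit's count.

17 measures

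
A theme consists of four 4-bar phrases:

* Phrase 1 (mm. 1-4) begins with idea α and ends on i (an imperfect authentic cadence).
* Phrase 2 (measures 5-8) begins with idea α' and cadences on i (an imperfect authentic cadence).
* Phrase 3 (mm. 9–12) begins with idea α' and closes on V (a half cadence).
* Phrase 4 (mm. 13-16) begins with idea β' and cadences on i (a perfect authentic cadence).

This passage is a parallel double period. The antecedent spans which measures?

In a double period the four phrases pair into a large antecedent (phrases 1–2, ending imperfect authentic cadence) and a large consequent (phrases 3–4, ending perfect authentic cadence). The antecedent spans bars 1–8.

measures 1–8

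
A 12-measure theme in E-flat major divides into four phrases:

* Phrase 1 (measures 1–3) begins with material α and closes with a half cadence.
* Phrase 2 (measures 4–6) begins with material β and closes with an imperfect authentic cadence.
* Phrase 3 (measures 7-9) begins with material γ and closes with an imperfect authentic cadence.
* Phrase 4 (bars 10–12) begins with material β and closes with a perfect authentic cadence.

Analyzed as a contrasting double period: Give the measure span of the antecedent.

In a double period the four phrases pair into a large antecedent (phrases 1–2, ending imperfect authentic cadence) and a large consequent (phrases 3–4, ending perfect authentic cadence). The antecedent spans mm. 1–6.

measures 1–6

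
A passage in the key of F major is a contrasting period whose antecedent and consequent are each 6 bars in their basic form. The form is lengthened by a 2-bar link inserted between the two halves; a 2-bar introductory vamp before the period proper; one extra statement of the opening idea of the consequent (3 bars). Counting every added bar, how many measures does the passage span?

Basic contrasting period: 6 + 6 = 12 bars.
12 (basic form) + 2 (link) + 2 (introduction) + 3 (extra statement) = 19.

19 measures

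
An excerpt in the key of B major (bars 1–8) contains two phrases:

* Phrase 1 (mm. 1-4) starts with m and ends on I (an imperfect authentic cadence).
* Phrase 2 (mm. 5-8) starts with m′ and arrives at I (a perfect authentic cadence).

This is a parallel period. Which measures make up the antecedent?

measures 1–4

The phrase ending with the weaker cadence (imperfect authentic cadence) is the antecedent; the one ending more conclusively (perfect authentic cadence) is the consequent. The antecedent is measures 1–4.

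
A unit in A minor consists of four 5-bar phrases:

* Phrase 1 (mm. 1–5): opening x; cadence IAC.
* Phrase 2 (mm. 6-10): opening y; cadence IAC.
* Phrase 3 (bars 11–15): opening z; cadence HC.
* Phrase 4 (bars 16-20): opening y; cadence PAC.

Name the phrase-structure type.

contrasting double period

Four phrases in two halves: the first half (mm. 1–10) ends with an imperfect authentic cadence, the second (bars 11–20) with a perfect authentic cadence — a large antecedent–consequent pair, i.e. a double period.
Phrase 3 begins with different material from phrase 1, making it contrasting.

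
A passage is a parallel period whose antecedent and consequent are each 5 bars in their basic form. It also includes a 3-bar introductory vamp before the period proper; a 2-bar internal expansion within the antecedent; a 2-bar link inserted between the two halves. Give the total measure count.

Basic parallel period: 5 + 5 = 10 bars.
10 (basic form) + 3 (introduction) + 2 (internal expansion) + 2 (link) = 17.

17 measures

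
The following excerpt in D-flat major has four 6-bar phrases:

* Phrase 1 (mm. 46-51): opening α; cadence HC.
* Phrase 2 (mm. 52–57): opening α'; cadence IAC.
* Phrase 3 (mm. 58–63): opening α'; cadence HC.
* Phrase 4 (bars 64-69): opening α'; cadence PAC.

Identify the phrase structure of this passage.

parallel double period

Four phrases in two halves: the first half (bars 46-57) ends with an imperfect authentic cadence, the second (bars 58–69) with a perfect authentic cadence — a large antecedent–consequent pair, i.e. a double period.
Phrase 3 begins with the same material as phrase 1, making it parallel.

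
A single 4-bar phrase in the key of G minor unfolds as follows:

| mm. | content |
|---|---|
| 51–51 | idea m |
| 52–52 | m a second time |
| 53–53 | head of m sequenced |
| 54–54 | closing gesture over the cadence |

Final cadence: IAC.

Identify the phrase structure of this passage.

sentence

Basic idea (bar 51) + its repetition (measure 52) form the presentation; fragmentation and cadence (mm. 53–54) form the continuation — the 4-bar whole is a sentence.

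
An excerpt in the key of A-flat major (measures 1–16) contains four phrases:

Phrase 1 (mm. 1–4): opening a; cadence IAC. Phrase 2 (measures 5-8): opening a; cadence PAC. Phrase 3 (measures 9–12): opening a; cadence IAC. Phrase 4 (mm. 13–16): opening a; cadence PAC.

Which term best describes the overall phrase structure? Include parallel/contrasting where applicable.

The cadence pattern IAC–PAC–IAC–PAC is weak–strong twice, and phrases 3–4 restate phrases 1–2: a period heard twice, not a double period (which would end weakly at phrase 2).

repeated period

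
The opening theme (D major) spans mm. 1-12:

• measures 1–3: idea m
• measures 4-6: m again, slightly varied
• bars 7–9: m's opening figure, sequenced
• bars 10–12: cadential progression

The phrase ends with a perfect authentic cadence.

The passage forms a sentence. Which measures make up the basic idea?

measures 1–3

The presentation of a sentence is the basic idea (bars 1–3) plus its repetition (mm. 4–6); the basic idea is therefore mm. 1-3.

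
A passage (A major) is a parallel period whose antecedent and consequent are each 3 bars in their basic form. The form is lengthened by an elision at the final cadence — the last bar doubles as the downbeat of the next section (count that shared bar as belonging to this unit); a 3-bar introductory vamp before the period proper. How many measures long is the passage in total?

9 measures

Basic parallel period: 3 + 3 = 6 bars.
6 (basic form) + 3 (introduction) = 9.
The elision shares a bar with the next section but does not change this unit's count.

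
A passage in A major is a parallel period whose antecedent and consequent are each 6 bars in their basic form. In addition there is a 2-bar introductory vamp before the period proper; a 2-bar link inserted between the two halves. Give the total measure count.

16 measures

Basic parallel period: 6 + 6 = 12 bars.
12 (basic form) + 2 (introduction) + 2 (link) = 16.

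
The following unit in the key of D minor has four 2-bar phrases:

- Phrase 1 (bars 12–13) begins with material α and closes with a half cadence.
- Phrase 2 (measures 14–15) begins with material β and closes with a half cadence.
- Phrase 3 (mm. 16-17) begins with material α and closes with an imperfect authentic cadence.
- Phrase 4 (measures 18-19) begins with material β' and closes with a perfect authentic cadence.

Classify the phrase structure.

parallel double period

Four phrases in two halves: the first half (measures 12–15) ends with a half cadence, the second (mm. 16–19) with a perfect authentic cadence — a large antecedent–consequent pair, i.e. a double period.
Phrase 3 begins with the same material as phrase 1, making it parallel.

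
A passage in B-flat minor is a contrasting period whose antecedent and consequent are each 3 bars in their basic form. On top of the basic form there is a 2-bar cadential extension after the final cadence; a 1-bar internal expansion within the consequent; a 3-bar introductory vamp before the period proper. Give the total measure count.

Basic contrasting period: 3 + 3 = 6 bars.
6 (basic form) + 2 (cadential extension) + 1 (internal expansion) + 3 (introduction) = 12.

12 measures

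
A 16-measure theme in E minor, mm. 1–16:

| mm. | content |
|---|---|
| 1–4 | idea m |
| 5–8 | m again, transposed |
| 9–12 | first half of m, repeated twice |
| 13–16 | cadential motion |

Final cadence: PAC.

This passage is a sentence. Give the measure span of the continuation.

measures 9–16

After the presentation (mm. 1–8), the continuation covers the fragmentation through the cadence: mm. 9–16.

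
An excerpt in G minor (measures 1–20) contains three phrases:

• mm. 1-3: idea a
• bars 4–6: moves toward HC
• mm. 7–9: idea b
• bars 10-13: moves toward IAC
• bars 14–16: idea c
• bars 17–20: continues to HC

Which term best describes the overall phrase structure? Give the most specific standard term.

The final phrase closes with a half cadence, which is not stronger than the preceding imperfect authentic cadence; the 3 phrases lack an overall antecedent–consequent design and so form a phrase group.

phrase group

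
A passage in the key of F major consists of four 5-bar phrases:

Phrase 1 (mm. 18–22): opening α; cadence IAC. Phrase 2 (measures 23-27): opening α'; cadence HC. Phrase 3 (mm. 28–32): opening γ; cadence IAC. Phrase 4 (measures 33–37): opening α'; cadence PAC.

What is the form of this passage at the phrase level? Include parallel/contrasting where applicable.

contrasting double period

Four phrases in two halves: the first half (mm. 18–27) ends with a half cadence, the second (measures 28–37) with a perfect authentic cadence — a large antecedent–consequent pair, i.e. a double period.
Phrase 3 begins with different material from phrase 1, making it contrasting.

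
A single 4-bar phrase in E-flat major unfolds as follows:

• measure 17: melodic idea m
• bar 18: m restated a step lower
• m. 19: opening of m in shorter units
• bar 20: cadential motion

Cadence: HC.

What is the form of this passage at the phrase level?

Basic idea (m. 17) + its repetition (m. 18) form the presentation; fragmentation and cadence (measures 19-20) form the continuation — the 4-bar whole is a sentence.

sentence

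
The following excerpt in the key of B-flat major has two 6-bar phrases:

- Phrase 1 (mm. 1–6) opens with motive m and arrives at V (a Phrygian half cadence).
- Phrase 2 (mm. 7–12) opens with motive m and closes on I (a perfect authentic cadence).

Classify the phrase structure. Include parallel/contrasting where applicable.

Phrase 1 ends with a Phrygian half cadence (weaker) and phrase 2 with a perfect authentic cadence (stronger): antecedent + consequent = a period.
The two phrases open with the same material (m / m), so the period is parallel.

parallel period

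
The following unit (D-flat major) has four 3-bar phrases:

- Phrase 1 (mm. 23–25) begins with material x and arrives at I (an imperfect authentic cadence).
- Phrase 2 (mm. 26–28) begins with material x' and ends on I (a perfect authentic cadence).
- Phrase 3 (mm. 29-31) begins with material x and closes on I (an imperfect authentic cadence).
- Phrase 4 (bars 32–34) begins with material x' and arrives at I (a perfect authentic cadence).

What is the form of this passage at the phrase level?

repeated period

The cadence pattern IAC–PAC–IAC–PAC is weak–strong twice, and phrases 3–4 restate phrases 1–2: a period heard twice, not a double period (which would end weakly at phrase 2).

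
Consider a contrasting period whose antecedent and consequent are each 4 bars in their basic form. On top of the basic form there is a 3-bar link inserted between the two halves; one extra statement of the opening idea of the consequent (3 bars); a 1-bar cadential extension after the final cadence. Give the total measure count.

Basic contrasting period: 4 + 4 = 8 bars.
8 (basic form) + 3 (link) + 3 (extra statement) + 1 (cadential extension) = 15.

15 measures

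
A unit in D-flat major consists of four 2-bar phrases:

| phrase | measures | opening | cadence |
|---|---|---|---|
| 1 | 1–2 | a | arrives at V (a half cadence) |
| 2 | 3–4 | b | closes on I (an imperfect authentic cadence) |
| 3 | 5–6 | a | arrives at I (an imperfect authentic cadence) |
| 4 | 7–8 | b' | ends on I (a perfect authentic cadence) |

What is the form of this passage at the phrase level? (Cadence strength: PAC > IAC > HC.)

parallel double period

Four phrases in two halves: the first half (mm. 1–4) ends with an imperfect authentic cadence, the second (bars 5–8) with a perfect authentic cadence — a large antecedent–consequent pair, i.e. a double period.
Phrase 3 begins with the same material as phrase 1, making it parallel.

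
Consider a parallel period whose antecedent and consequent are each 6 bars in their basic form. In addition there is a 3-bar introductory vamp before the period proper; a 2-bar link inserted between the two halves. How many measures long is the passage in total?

17 measures

Basic parallel period: 6 + 6 = 12 bars.
12 (basic form) + 3 (introduction) + 2 (link) = 17.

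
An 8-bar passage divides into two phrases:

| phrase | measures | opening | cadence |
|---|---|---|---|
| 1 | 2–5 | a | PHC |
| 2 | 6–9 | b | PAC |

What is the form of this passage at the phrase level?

Phrase 1 ends with a Phrygian half cadence (weaker) and phrase 2 with a perfect authentic cadence (stronger): antecedent + consequent = a period.
The two phrases open with different material (a / b), so the period is contrasting.

contrasting period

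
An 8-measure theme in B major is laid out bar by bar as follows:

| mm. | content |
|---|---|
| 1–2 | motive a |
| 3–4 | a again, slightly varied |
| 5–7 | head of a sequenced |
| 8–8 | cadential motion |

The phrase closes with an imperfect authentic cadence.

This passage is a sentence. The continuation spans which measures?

After the presentation (bars 1-4), the continuation covers the fragmentation through the cadence: bars 5–8.

measures 5–8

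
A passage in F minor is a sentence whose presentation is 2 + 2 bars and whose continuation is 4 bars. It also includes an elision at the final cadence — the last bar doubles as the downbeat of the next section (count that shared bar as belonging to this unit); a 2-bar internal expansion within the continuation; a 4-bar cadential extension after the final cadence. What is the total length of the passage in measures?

14 measures

Basic sentence: 2 + 2 + 4 = 8 bars.
8 (basic form) + 2 (internal expansion) + 4 (cadential extension) = 14.
The elision shares a bar with the next section but does not change this unit's count.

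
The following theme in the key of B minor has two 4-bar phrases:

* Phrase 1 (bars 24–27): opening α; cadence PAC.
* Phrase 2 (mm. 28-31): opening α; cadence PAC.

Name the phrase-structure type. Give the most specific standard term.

repeated phrase

Both phrases have the same opening (α) and the same cadence (perfect authentic cadence): the second is a restatement, not a consequent, so this is a repeated phrase rather than a period.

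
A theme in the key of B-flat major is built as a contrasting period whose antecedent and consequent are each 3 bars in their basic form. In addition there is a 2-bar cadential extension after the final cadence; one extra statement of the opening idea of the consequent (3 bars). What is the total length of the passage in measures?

11 measures

Basic contrasting period: 3 + 3 = 6 bars.
6 (basic form) + 2 (cadential extension) + 3 (extra statement) = 11.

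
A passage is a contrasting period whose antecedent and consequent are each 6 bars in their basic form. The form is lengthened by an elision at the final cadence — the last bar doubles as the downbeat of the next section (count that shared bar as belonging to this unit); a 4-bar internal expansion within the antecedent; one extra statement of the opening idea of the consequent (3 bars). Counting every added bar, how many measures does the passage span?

Basic contrasting period: 6 + 6 = 12 bars.
12 (basic form) + 4 (internal expansion) + 3 (extra statement) = 19.
The elision shares a bar with the next section but does not change this unit's count.

19 measures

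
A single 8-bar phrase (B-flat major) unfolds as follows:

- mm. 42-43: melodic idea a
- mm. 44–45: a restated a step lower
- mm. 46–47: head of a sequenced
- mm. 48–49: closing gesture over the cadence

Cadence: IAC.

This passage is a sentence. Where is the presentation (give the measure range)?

The presentation of a sentence is the basic idea (measures 42–43) plus its repetition (measures 44-45); the presentation is therefore bars 42–45.

measures 42–45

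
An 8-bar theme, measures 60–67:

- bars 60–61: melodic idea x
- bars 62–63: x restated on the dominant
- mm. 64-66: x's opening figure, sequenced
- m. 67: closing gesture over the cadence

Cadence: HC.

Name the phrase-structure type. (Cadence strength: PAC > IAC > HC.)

Basic idea (measures 60–61) + its repetition (bars 62-63) form the presentation; fragmentation and cadence (mm. 64–67) form the continuation — the 8-bar whole is a sentence.

sentence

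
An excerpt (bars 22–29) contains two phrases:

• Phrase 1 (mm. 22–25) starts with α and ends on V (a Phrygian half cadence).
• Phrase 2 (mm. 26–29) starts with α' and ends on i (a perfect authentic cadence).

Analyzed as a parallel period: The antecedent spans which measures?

measures 22–25

The antecedent is the phrase ending with the weaker cadence (Phrygian half cadence, phrase 1) and the consequent the one ending more conclusively (perfect authentic cadence, phrase 2); the antecedent is mm. 22-25.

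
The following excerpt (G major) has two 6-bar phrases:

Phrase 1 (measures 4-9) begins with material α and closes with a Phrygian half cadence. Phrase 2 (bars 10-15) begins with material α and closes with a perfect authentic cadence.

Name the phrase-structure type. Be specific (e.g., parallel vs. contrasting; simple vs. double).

parallel period

Phrase 1 ends with a Phrygian half cadence (weaker) and phrase 2 with a perfect authentic cadence (stronger): antecedent + consequent = a period.
The two phrases open with the same material (α / α), so the period is parallel.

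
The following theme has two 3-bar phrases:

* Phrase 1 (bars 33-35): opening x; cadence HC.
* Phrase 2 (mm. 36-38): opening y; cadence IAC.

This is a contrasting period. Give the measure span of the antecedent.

measures 33–35

The phrase ending with the weaker cadence (half cadence) is the antecedent; the one ending more conclusively (imperfect authentic cadence) is the consequent. The antecedent is measures 33–35.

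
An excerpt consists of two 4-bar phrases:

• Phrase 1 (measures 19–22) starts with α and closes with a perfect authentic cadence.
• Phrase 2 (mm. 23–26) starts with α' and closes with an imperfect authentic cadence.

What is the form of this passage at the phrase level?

The second phrase closes with an imperfect authentic cadence, which is not stronger than the first phrase's perfect authentic cadence; without a weak→strong cadential pair there is no antecedent–consequent relationship, so this is a phrase group rather than a period.

phrase group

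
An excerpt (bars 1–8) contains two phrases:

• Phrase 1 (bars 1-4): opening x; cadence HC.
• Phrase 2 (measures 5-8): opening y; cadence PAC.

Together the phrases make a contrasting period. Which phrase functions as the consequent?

The phrase ending with the weaker cadence (half cadence) is the antecedent; the one ending more conclusively (perfect authentic cadence) is the consequent. The consequent is phrase 2.

phrase 2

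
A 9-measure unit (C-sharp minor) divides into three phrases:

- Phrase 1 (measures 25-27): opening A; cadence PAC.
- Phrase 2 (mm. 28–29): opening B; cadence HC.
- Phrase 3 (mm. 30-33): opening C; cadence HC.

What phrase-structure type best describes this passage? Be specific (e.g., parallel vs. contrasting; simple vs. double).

The final phrase closes with a half cadence, which is not stronger than the preceding half cadence; the 3 phrases lack an overall antecedent–consequent design and so form a phrase group.

phrase group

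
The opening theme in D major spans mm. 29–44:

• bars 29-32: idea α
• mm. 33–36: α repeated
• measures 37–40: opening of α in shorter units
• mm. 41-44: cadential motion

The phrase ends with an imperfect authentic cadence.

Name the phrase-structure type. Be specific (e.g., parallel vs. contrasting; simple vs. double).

Basic idea (measures 29–32) + its repetition (measures 33-36) form the presentation; fragmentation and cadence (bars 37–44) form the continuation — the 16-bar whole is a sentence.

sentence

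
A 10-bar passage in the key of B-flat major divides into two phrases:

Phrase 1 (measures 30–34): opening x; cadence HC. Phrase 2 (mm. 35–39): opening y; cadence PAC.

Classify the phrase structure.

contrasting period

Phrase 1 ends with a half cadence (weaker) and phrase 2 with a perfect authentic cadence (stronger): antecedent + consequent = a period.
The two phrases open with different material (x / y), so the period is contrasting.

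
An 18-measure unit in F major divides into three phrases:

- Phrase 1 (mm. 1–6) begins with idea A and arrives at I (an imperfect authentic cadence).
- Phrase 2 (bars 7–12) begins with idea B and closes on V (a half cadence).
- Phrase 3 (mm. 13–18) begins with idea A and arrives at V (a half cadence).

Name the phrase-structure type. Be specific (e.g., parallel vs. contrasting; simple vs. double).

phrase group

The final phrase closes with a half cadence, which is not stronger than the preceding half cadence; the 3 phrases lack an overall antecedent–consequent design and so form a phrase group.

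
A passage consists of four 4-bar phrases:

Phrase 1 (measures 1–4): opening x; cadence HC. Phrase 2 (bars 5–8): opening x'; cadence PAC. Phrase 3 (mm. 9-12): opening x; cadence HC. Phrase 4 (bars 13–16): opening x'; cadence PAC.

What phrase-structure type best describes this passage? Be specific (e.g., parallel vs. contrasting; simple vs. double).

The cadence pattern HC–PAC–HC–PAC is weak–strong twice, and phrases 3–4 restate phrases 1–2: a period heard twice, not a double period (which would end weakly at phrase 2).

repeated period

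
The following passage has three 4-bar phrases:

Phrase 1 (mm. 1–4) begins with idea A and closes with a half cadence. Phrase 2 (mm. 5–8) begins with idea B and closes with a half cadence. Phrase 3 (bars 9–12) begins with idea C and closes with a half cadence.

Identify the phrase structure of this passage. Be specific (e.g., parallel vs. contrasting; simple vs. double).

The final phrase closes with a half cadence, which is not stronger than the preceding half cadence; the 3 phrases lack an overall antecedent–consequent design and so form a phrase group.

phrase group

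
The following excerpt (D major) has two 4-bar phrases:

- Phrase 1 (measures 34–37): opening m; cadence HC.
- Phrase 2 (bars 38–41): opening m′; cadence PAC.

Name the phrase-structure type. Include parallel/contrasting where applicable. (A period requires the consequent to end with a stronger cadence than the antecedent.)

parallel period

Phrase 1 ends with a half cadence (weaker) and phrase 2 with a perfect authentic cadence (stronger): antecedent + consequent = a period.
The two phrases open with the same material (m / m′), so the period is parallel.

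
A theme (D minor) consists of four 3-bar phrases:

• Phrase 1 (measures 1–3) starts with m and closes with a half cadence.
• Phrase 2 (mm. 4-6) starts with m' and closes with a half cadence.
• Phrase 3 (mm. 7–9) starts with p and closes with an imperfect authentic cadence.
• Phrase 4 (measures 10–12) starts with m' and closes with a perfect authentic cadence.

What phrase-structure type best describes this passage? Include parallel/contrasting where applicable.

Four phrases in two halves: the first half (mm. 1-6) ends with a half cadence, the second (bars 7–12) with a perfect authentic cadence — a large antecedent–consequent pair, i.e. a double period.
Phrase 3 begins with different material from phrase 1, making it contrasting.

contrasting double period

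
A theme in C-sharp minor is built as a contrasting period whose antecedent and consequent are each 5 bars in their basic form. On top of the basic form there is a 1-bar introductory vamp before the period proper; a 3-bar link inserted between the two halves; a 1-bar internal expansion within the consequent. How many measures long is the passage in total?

Basic contrasting period: 5 + 5 = 10 bars.
10 (basic form) + 1 (introduction) + 3 (link) + 1 (internal expansion) = 15.

15 measures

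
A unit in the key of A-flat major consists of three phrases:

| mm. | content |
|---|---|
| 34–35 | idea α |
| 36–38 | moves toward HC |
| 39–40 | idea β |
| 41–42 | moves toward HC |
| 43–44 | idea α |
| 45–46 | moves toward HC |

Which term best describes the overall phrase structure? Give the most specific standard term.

The final phrase closes with a half cadence, which is not stronger than the preceding half cadence; the 3 phrases lack an overall antecedent–consequent design and so form a phrase group.

phrase group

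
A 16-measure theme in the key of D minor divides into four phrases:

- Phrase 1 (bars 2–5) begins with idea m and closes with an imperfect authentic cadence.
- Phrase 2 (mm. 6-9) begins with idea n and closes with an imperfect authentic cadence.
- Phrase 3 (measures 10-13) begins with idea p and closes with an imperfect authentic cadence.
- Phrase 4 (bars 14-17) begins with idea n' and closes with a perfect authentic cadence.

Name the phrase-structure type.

contrasting double period

Four phrases in two halves: the first half (mm. 2–9) ends with an imperfect authentic cadence, the second (mm. 10–17) with a perfect authentic cadence — a large antecedent–consequent pair, i.e. a double period.
Phrase 3 begins with different material from phrase 1, making it contrasting.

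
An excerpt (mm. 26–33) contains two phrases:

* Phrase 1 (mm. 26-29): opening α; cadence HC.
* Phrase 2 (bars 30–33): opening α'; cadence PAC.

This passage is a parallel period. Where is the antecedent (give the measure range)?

measures 26–29

The antecedent is the phrase ending with the weaker cadence (half cadence, phrase 1) and the consequent the one ending more conclusively (perfect authentic cadence, phrase 2); the antecedent is mm. 26-29.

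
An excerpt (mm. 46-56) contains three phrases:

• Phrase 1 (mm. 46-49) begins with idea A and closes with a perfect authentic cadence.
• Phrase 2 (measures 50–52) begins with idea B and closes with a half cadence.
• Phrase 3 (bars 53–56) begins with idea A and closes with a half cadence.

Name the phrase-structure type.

The final phrase closes with a half cadence, which is not stronger than the preceding half cadence; the 3 phrases lack an overall antecedent–consequent design and so form a phrase group.

phrase group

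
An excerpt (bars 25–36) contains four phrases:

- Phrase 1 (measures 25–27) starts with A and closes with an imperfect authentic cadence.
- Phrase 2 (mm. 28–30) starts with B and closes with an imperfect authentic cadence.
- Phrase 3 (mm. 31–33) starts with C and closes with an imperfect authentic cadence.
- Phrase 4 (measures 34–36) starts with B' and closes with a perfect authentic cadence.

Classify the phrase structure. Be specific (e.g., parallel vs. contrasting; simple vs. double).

contrasting double period

Four phrases in two halves: the first half (mm. 25–30) ends with an imperfect authentic cadence, the second (measures 31-36) with a perfect authentic cadence — a large antecedent–consequent pair, i.e. a double period.
Phrase 3 begins with different material from phrase 1, making it contrasting.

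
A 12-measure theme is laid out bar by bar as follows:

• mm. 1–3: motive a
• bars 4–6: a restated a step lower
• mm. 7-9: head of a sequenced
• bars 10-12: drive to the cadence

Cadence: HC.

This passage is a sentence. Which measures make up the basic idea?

The presentation of a sentence is the basic idea (mm. 1–3) plus its repetition (bars 4–6); the basic idea is therefore mm. 1–3.

measures 1–3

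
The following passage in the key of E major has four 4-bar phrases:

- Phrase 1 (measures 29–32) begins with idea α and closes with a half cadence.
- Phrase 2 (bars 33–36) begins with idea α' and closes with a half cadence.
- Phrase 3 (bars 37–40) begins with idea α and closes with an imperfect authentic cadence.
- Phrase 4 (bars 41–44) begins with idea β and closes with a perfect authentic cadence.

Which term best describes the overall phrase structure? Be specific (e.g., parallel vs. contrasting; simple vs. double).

Four phrases in two halves: the first half (mm. 29–36) ends with a half cadence, the second (mm. 37–44) with a perfect authentic cadence — a large antecedent–consequent pair, i.e. a double period.
Phrase 3 begins with the same material as phrase 1, making it parallel.

parallel double period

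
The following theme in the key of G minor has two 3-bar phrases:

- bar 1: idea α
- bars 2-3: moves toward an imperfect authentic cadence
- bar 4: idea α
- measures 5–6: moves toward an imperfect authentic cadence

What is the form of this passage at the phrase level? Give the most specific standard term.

repeated phrase

Both phrases have the same opening (α) and the same cadence (imperfect authentic cadence): the second is a restatement, not a consequent, so this is a repeated phrase rather than a period.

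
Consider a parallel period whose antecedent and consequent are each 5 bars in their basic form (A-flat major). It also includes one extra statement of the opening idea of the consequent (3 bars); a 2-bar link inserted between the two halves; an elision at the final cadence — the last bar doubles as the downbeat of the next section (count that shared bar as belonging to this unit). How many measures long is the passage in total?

Basic parallel period: 5 + 5 = 10 bars.
10 (basic form) + 3 (extra statement) + 2 (link) = 15.
The elision shares a bar with the next section but does not change this unit's count.

15 measures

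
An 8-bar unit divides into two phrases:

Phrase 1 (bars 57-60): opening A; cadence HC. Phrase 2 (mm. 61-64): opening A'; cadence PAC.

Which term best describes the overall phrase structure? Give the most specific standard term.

parallel period

Phrase 1 ends with a half cadence (weaker) and phrase 2 with a perfect authentic cadence (stronger): antecedent + consequent = a period.
The two phrases open with the same material (A / A'), so the period is parallel.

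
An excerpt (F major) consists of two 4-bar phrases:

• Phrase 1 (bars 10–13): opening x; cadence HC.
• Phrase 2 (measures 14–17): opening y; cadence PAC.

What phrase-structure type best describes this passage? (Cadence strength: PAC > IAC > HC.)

contrasting period

Phrase 1 ends with a half cadence (weaker) and phrase 2 with a perfect authentic cadence (stronger): antecedent + consequent = a period.
The two phrases open with different material (x / y), so the period is contrasting.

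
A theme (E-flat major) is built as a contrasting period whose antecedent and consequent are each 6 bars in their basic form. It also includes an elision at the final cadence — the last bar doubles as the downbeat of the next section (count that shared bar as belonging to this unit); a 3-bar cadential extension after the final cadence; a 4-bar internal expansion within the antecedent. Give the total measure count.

19 measures

Basic contrasting period: 6 + 6 = 12 bars.
12 (basic form) + 3 (cadential extension) + 4 (internal expansion) = 19.
The elision shares a bar with the next section but does not change this unit's count.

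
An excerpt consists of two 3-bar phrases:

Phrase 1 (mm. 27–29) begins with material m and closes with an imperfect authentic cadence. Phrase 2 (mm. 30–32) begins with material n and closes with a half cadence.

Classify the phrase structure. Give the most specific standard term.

phrase group

The second phrase closes with a half cadence, which is not stronger than the first phrase's imperfect authentic cadence; without a weak→strong cadential pair there is no antecedent–consequent relationship, so this is a phrase group rather than a period.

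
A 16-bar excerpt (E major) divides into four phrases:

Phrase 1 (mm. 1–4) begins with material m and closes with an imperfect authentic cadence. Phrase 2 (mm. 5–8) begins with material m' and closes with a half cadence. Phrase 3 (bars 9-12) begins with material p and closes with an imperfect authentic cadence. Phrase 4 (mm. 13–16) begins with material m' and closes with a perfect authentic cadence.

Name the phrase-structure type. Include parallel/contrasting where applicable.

Four phrases in two halves: the first half (bars 1–8) ends with a half cadence, the second (measures 9–16) with a perfect authentic cadence — a large antecedent–consequent pair, i.e. a double period.
Phrase 3 begins with different material from phrase 1, making it contrasting.

contrasting double period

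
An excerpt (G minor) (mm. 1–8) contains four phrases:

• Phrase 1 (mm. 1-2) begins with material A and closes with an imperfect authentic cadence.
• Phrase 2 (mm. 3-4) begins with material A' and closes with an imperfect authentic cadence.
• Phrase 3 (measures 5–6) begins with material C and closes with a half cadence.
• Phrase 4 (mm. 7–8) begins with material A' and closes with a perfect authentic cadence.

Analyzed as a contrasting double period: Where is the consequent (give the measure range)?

measures 5–8

In a double period the four phrases pair into a large antecedent (phrases 1–2, ending imperfect authentic cadence) and a large consequent (phrases 3–4, ending perfect authentic cadence). The consequent spans mm. 5-8.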